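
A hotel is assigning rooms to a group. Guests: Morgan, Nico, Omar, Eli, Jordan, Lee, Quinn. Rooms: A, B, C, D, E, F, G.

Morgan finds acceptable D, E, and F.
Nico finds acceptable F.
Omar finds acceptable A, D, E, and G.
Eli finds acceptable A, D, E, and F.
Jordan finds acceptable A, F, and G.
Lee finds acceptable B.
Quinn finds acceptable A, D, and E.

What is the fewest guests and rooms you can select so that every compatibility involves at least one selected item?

A maximum matching has 6 edges (e.g. Morgan–D, Nico–F, Omar–A, Eli–E, Jordan–G, Lee–B).
By König's theorem the minimum vertex cover has the same size. One such cover is {Lee, A, D, E, F, G}.

6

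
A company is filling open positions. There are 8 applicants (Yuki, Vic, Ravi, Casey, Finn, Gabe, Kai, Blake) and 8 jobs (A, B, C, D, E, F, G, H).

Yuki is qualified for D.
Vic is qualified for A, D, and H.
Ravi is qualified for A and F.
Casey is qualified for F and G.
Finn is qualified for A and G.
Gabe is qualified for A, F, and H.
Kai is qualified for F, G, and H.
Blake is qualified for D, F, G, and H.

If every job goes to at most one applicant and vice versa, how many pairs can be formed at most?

One maximum matching: Yuki–D, Vic–H, Ravi–A, Casey–F, Finn–G.
The set {Yuki, Vic, Ravi, Casey, Finn, Gabe, Kai, Blake} has only 5 neighbours ({A, D, F, G, H}), so by Hall's theorem at most 5 of the 8 applicants can be matched.

5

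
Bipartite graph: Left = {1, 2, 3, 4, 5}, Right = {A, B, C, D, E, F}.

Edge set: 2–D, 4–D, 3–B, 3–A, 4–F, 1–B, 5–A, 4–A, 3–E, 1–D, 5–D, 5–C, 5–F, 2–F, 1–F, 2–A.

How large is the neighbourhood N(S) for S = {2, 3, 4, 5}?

6

The union of neighbours of {2, 3, 4, 5} is {A, B, C, D, E, F}, which has 6 elements.
Since |N(S)| = 6 ≥ |S| = 4, Hall's condition holds for this subset.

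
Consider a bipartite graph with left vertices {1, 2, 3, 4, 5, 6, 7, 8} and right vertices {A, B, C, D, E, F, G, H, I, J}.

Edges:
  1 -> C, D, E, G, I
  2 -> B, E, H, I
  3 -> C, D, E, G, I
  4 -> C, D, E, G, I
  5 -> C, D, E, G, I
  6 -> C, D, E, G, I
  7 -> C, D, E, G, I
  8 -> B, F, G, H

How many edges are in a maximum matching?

7

A valid assignment of size 7: 1–C, 2–H, 3–I, 4–D, 5–E, 6–G, 8–B.
The set {1, 3, 4, 5, 6, 7} has only 5 neighbours ({C, D, E, G, I}), so by Hall's theorem at most 7 of the 8 left vertices can be matched.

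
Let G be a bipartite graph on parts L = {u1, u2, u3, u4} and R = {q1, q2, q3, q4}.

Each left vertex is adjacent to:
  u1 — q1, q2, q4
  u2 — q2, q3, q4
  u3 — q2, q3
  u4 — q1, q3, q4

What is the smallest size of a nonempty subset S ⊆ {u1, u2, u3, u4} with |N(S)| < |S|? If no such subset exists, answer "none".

A matching saturating every left vertex exists, for instance u1→q1, u2→q2, u3→q3, u4→q4.
By Hall's marriage theorem, this means |N(S)| ≥ |S| for every subset S, so no violating subset exists.

none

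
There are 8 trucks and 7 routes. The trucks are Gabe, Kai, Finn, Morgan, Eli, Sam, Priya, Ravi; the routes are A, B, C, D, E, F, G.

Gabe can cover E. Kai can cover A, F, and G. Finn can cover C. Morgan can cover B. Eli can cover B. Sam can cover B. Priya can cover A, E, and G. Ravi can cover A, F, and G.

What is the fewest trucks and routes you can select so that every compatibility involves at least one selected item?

6

A maximum matching has 6 edges (e.g. Gabe–E, Kai–G, Finn–C, Morgan–B, Priya–A, Ravi–F).
By König's theorem the minimum vertex cover has the same size. One such cover is {Gabe, Kai, Finn, Priya, Ravi, B}.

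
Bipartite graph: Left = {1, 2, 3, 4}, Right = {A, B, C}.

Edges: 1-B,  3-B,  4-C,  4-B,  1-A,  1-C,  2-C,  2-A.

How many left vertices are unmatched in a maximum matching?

1

For example, pair 1-C, 2-A, 3-B.
The set {1, 2, 3, 4} has only 3 neighbours ({A, B, C}), so by Hall's theorem at most 3 of the 4 left vertices can be matched.
That matches 3 of the 4, leaving 1 unmatched; no matching can do better.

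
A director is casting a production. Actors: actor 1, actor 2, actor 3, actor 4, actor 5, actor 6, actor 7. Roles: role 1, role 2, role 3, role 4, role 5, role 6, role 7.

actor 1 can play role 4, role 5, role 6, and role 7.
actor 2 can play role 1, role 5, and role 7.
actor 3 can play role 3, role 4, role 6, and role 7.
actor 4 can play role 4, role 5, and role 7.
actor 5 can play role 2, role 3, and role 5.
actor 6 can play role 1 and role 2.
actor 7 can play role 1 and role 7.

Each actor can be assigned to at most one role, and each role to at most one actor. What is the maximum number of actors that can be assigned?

7

A valid assignment of size 7: actor 1→role 4, actor 2→role 1, actor 3→role 6, actor 4→role 5, actor 5→role 3, actor 6→role 2, actor 7→role 7.
All 7 actors are matched, so no larger matching exists.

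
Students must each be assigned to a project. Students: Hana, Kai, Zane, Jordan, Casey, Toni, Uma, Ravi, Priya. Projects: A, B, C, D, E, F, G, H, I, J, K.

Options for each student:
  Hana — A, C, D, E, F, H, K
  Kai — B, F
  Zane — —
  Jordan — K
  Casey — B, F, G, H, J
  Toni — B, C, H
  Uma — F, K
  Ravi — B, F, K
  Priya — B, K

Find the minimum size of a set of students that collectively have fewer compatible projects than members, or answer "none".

1

Take S = {Zane}. Its neighbourhood is {}, so |N(S)| = 0 < |S| = 1.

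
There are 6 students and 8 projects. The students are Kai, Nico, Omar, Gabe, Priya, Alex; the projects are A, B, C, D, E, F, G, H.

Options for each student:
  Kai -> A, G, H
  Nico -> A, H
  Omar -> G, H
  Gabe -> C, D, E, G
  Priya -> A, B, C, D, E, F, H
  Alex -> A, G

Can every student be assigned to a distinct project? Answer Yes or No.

No

The set {Kai, Nico, Omar, Alex} has only 3 neighbours ({A, G, H}), so by Hall's theorem at most 5 of the 6 students can be matched.
Hence no matching covers every student.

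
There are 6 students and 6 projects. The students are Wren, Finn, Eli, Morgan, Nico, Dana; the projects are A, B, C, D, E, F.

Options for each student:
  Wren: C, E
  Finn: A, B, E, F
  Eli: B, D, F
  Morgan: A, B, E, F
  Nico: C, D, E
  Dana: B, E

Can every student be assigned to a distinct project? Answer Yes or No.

Yes

For example, pair Wren–C, Finn–E, Eli–F, Morgan–A, Nico–D, Dana–B.
Every student is matched, so this is a perfect matching.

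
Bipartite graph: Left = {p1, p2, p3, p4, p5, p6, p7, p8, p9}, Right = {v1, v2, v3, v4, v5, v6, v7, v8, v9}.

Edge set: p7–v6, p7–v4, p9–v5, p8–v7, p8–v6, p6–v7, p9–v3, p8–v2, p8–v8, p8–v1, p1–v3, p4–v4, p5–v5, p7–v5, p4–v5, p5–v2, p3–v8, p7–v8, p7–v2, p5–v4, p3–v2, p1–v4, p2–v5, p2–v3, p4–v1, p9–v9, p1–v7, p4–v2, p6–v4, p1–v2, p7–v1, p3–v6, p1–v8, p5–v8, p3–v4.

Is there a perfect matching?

For example, pair p1–v3, p2–v5, p3–v4, p4–v1, p5–v8, p6–v7, p7–v6, p8–v2, p9–v9.
All 9 left vertices are covered.

Yes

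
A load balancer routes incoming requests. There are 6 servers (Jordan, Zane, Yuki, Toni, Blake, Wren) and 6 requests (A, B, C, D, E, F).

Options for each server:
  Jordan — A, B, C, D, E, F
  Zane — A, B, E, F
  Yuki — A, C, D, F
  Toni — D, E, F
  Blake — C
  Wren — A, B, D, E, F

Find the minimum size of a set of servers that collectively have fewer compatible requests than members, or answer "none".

none

A matching saturating every server exists, for instance Jordan→E, Zane→B, Yuki→F, Toni→D, Blake→C, Wren→A.
By Hall's marriage theorem, this means |N(S)| ≥ |S| for every subset S, so no violating subset exists.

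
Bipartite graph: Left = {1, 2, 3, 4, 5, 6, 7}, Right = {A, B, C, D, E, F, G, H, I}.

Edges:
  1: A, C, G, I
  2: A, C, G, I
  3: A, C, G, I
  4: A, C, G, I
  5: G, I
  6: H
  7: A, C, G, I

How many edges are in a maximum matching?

5

For example, pair 1–I, 2–C, 3–A, 4–G, 6–H.
The set {1, 2, 3, 4, 5, 7} has only 4 neighbours ({A, C, G, I}), so by Hall's theorem at most 5 of the 7 left vertices can be matched.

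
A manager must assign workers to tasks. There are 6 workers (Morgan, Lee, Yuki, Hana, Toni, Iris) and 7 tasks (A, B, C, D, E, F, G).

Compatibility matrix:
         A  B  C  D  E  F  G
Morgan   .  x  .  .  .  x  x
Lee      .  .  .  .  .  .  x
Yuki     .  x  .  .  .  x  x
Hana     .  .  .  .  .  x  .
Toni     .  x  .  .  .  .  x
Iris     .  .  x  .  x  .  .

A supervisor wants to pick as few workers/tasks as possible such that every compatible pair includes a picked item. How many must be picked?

A maximum matching has 4 edges (e.g. Morgan–F, Lee–G, Yuki–B, Iris–E).
By König's theorem the minimum vertex cover has the same size. One such cover is {Iris, B, F, G}.

4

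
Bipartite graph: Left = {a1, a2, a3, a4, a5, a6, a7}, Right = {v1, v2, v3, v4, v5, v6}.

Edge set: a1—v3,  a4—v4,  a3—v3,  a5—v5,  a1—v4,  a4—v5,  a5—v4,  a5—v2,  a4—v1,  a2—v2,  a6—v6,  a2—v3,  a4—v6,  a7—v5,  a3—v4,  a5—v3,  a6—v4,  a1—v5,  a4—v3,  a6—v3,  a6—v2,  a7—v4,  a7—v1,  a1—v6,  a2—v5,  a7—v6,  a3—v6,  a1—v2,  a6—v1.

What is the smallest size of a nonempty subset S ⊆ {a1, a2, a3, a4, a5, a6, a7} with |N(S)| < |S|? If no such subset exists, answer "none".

7

Take S = {a1, a2, a3, a4, a5, a6, a7}. Its neighbourhood is {v1, v2, v3, v4, v5, v6}, so |N(S)| = 6 < |S| = 7.
Every subset of size less than 7 has at least as many neighbours as members, so 7 is the minimum.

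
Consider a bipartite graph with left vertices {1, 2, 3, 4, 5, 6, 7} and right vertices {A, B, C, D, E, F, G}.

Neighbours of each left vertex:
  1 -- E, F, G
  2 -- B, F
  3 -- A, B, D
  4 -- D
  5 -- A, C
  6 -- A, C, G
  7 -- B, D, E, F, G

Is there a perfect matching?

One maximum matching: 1→E, 2→F, 3→B, 4→D, 5→A, 6→C, 7→G.
Every left vertex is matched, so this is a perfect matching.

Yes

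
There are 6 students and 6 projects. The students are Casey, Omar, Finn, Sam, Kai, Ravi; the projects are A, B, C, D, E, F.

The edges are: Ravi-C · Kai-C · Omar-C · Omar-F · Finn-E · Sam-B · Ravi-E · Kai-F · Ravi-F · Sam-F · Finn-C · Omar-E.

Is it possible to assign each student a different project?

No

The set {Casey, Omar, Finn, Kai, Ravi} has only 3 neighbours ({C, E, F}), so by Hall's theorem at most 4 of the 6 students can be matched.
Hence no matching covers every student.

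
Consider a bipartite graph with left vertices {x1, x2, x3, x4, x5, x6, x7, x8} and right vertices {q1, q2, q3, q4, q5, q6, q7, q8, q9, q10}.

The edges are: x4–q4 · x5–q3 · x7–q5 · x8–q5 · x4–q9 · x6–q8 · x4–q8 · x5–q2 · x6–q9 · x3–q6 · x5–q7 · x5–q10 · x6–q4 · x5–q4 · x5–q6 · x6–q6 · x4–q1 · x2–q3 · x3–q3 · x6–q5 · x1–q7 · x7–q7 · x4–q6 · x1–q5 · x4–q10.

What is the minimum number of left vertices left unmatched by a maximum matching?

For example, pair x1–q5, x2–q3, x3–q6, x4–q9, x5–q4, x6–q8, x7–q7.
The set {x1, x7, x8} has only 2 neighbours ({q5, q7}), so by Hall's theorem at most 7 of the 8 left vertices can be matched.
That matches 7 of the 8, leaving 1 unmatched; no matching can do better.

1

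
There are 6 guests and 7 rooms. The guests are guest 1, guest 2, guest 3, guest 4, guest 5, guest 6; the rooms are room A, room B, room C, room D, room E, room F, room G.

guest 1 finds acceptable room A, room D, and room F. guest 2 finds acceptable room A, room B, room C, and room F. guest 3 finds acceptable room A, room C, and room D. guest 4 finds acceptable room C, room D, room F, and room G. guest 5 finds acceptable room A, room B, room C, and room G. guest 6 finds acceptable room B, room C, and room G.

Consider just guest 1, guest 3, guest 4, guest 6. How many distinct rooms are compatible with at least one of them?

The union of neighbours of {guest 1, guest 3, guest 4, guest 6} is {room A, room B, room C, room D, room F, room G}, which has 6 elements.
Since |N(S)| = 6 ≥ |S| = 4, Hall's condition holds for this subset.

6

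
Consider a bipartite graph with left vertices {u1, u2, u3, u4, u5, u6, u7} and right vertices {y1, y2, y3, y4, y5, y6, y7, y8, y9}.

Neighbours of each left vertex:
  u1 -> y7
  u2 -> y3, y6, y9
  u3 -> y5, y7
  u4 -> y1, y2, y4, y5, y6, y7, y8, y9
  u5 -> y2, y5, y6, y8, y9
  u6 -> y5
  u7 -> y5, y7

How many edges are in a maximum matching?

5

For example, pair u1→y7, u2→y3, u3→y5, u4→y4, u5→y6.
The set {u1, u3, u6, u7} has only 2 neighbours ({y5, y7}), so by Hall's theorem at most 5 of the 7 left vertices can be matched.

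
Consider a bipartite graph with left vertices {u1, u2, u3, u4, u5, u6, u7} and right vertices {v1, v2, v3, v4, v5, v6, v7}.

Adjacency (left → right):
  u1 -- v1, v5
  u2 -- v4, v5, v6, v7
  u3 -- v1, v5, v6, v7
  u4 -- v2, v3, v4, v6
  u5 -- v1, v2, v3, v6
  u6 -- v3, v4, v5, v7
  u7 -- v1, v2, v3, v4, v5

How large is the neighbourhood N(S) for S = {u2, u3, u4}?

7

The union of neighbours of {u2, u3, u4} is {v1, v2, v3, v4, v5, v6, v7}, which has 7 elements.
Since |N(S)| = 7 ≥ |S| = 3, Hall's condition holds for this subset.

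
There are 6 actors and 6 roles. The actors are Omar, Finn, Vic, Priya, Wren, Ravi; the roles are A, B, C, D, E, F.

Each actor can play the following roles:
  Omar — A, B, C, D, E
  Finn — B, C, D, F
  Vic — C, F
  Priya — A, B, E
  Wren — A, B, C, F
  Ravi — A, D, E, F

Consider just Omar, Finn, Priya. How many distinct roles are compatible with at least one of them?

6

The union of neighbours of {Omar, Finn, Priya} is {A, B, C, D, E, F}, which has 6 elements.
Since |N(S)| = 6 ≥ |S| = 3, Hall's condition holds for this subset.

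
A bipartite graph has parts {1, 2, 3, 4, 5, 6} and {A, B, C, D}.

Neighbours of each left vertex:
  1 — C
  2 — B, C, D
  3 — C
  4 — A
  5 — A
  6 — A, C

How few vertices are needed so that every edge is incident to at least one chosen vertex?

{2, A, C} is a vertex cover of size 3: every edge has an endpoint in this set.
No smaller cover exists because 1–C, 2–B, 4–A is a matching of size 3, and a cover must include an endpoint of each of these disjoint edges (König's theorem).

3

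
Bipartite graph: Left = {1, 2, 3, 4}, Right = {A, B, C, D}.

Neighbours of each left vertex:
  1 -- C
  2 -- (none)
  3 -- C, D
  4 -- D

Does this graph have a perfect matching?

No

The set {1, 2, 3, 4} has only 2 neighbours ({C, D}), so by Hall's theorem at most 2 of the 4 left vertices can be matched.
Hence no matching covers every left vertex.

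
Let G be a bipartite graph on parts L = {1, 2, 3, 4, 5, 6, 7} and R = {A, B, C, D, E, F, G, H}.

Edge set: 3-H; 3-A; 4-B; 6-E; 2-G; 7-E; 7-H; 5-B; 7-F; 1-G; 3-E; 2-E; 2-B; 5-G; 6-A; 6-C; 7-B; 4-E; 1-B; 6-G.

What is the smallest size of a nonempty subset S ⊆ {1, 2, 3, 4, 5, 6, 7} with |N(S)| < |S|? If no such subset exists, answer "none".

Take S = {1, 2, 4, 5}. Its neighbourhood is {B, E, G}, so |N(S)| = 3 < |S| = 4.
Every subset of size less than 4 has at least as many neighbours as members, so 4 is the minimum.

4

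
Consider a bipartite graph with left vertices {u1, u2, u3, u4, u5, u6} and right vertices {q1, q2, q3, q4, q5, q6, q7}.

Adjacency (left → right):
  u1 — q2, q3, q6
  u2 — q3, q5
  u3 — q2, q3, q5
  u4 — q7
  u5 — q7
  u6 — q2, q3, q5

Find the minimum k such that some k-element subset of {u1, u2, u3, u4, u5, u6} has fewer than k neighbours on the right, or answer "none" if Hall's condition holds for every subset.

Take S = {u4, u5}. Its neighbourhood is {q7}, so |N(S)| = 1 < |S| = 2.
No single vertex violates Hall's condition since each has at least one neighbour, so 2 is the minimum.

2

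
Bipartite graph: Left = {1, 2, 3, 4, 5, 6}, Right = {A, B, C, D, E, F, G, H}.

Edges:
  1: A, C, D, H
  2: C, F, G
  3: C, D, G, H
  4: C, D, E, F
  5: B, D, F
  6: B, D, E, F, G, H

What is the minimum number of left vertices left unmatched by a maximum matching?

For example, pair 1-D, 2-F, 3-C, 4-E, 5-B, 6-G.
This saturates every left vertex, so 6 is the maximum.
That matches 6 of the 6, leaving 0 unmatched; no matching can do better.

0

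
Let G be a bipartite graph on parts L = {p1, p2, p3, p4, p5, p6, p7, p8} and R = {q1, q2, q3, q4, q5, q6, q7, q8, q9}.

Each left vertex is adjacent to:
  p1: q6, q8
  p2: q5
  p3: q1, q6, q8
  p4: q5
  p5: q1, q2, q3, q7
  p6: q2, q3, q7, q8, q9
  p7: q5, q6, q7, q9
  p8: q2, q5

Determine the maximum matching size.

7

A valid assignment of size 7: p1–q6, p2–q5, p3–q1, p5–q7, p6–q8, p7–q9, p8–q2.
The set {p2, p4} has only 1 neighbour ({q5}), so by Hall's theorem at most 7 of the 8 left vertices can be matched.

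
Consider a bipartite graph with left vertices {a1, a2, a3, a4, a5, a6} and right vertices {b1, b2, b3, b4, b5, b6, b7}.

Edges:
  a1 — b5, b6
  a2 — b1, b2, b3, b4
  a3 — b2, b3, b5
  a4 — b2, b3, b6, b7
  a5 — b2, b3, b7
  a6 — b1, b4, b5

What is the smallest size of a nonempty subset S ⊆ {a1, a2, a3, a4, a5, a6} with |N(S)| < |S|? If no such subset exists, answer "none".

A matching saturating every left vertex exists, for instance a1→b6, a2→b4, a3→b2, a4→b3, a5→b7, a6→b5.
By Hall's marriage theorem, this means |N(S)| ≥ |S| for every subset S, so no violating subset exists.

none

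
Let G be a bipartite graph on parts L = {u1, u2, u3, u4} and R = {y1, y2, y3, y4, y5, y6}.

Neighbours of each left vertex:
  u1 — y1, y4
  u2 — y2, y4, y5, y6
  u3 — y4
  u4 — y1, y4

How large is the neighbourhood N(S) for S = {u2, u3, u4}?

5

The union of neighbours of {u2, u3, u4} is {y1, y2, y4, y5, y6}, which has 5 elements.
Since |N(S)| = 5 ≥ |S| = 3, Hall's condition holds for this subset.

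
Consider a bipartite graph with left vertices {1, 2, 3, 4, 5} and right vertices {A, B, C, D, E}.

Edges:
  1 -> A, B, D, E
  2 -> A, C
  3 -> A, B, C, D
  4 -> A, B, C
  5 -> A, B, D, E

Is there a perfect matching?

A valid assignment of size 5: 1-E, 2-A, 3-D, 4-C, 5-B.
All 5 left vertices are covered.

Yes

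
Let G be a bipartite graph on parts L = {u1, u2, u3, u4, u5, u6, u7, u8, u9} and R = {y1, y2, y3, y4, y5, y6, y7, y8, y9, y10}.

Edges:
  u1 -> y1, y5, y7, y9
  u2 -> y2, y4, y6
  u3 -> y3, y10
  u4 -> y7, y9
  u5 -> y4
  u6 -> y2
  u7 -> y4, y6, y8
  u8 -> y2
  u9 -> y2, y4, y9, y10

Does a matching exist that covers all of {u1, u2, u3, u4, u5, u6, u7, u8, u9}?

No

The set {u6, u8} has only 1 neighbour ({y2}), so by Hall's theorem at most 8 of the 9 left vertices can be matched.
Hence no matching covers every left vertex.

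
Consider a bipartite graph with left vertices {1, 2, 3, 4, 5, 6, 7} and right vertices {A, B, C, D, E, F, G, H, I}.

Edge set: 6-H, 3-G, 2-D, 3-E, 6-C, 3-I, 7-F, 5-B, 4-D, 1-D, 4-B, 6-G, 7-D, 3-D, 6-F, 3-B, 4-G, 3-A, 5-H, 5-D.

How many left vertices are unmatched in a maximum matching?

A valid assignment of size 6: 1→D, 3→A, 4→G, 5→B, 6→C, 7→F.
The set {1, 2} has only 1 neighbour ({D}), so by Hall's theorem at most 6 of the 7 left vertices can be matched.
That matches 6 of the 7, leaving 1 unmatched; no matching can do better.

1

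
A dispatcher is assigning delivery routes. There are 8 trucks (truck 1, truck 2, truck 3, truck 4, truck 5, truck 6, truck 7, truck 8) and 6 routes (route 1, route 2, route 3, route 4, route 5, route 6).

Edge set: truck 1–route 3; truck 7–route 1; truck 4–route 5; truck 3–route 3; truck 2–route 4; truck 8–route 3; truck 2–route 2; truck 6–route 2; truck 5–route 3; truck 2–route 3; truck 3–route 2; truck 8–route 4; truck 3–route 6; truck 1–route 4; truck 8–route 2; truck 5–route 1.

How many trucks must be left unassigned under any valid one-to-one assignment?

For example, pair truck 1–route 3, truck 2–route 4, truck 3–route 6, truck 4–route 5, truck 5–route 1, truck 6–route 2.
The set {truck 1, truck 2, truck 5, truck 6, truck 7, truck 8} has only 4 neighbours ({route 1, route 2, route 3, route 4}), so by Hall's theorem at most 6 of the 8 trucks can be matched.
That matches 6 of the 8, leaving 2 unmatched; no matching can do better.

2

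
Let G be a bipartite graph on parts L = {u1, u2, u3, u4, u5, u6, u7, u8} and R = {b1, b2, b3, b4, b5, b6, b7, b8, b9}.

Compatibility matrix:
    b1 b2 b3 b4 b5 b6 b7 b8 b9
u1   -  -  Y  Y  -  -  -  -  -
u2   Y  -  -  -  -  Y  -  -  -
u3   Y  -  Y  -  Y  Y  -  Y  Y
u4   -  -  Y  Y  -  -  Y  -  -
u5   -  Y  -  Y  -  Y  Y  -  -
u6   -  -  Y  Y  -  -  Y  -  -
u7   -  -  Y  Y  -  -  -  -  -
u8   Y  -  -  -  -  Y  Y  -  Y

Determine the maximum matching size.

7

For example, pair u1→b4, u2→b1, u3→b5, u4→b7, u5→b2, u6→b3, u8→b6.
The set {u1, u4, u6, u7} has only 3 neighbours ({b3, b4, b7}), so by Hall's theorem at most 7 of the 8 left vertices can be matched.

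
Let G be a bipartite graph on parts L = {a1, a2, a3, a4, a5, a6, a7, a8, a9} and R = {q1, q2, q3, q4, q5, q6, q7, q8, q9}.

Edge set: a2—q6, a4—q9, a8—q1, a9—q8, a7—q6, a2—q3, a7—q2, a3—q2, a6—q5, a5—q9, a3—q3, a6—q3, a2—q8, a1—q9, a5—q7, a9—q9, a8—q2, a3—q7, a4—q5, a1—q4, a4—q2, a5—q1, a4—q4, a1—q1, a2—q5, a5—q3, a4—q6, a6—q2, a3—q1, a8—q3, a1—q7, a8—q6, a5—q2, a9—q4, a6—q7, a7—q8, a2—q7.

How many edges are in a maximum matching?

For example, pair a1–q4, a2–q6, a3–q7, a4–q9, a5–q1, a6–q5, a7–q2, a8–q3, a9–q8.
All 9 left vertices are matched, so no larger matching exists.

9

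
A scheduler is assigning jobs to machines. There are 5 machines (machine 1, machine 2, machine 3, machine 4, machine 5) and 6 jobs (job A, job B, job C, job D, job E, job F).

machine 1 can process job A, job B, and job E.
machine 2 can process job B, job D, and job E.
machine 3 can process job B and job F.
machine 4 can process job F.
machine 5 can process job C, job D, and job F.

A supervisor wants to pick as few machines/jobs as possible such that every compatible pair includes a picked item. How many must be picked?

A maximum matching has 5 edges (e.g. machine 1–job A, machine 2–job E, machine 3–job B, machine 4–job F, machine 5–job D).
By König's theorem the minimum vertex cover has the same size. One such cover is {machine 1, machine 2, machine 3, machine 4, machine 5}.

5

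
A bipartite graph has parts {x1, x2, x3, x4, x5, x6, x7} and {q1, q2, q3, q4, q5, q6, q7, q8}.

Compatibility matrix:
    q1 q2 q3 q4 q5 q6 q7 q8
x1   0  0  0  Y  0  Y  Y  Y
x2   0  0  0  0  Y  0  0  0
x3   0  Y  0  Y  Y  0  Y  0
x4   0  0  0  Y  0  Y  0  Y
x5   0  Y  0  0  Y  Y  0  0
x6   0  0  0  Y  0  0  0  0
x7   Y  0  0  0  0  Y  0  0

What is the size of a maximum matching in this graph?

One maximum matching: x1–q6, x2–q5, x3–q7, x4–q8, x5–q2, x6–q4, x7–q1.
All 7 left vertices are matched, so no larger matching exists.

7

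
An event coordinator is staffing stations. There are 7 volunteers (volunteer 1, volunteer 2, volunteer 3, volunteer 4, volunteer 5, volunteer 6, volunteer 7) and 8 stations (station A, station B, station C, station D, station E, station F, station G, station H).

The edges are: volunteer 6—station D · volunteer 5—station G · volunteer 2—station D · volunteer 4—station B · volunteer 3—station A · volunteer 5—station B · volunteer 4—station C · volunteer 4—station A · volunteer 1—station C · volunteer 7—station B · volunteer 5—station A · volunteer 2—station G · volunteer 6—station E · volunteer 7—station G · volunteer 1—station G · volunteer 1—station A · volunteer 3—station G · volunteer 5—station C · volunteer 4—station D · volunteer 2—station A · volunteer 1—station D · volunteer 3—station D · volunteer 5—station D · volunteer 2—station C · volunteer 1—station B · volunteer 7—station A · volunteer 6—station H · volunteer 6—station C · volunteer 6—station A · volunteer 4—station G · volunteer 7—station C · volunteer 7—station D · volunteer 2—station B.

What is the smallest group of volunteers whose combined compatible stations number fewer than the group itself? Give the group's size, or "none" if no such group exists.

Take S = {volunteer 1, volunteer 2, volunteer 3, volunteer 4, volunteer 5, volunteer 7}. Its neighbourhood is {station A, station B, station C, station D, station G}, so |N(S)| = 5 < |S| = 6.
Every subset of size less than 6 has at least as many neighbours as members, so 6 is the minimum.

6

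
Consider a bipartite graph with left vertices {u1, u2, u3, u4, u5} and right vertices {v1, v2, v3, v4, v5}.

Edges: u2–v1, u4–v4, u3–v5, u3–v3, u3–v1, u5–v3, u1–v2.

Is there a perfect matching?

Yes

A valid assignment of size 5: u1-v2, u2-v1, u3-v5, u4-v4, u5-v3.
Every left vertex is matched, so this is a perfect matching.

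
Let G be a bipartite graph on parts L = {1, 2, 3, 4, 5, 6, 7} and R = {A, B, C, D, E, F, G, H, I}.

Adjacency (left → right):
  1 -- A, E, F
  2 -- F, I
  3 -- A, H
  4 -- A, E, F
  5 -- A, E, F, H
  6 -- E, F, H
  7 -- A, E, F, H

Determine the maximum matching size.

5

For example, pair 1→F, 2→I, 3→A, 4→E, 5→H.
The set {1, 3, 4, 5, 6, 7} has only 4 neighbours ({A, E, F, H}), so by Hall's theorem at most 5 of the 7 left vertices can be matched.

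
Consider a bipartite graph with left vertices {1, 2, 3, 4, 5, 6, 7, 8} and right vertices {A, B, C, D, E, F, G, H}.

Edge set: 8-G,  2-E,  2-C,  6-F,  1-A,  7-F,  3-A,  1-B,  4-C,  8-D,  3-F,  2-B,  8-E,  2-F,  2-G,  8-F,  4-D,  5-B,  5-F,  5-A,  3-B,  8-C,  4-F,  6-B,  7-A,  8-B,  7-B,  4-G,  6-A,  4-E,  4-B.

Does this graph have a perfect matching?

No

The set {1, 3, 5, 6, 7} has only 3 neighbours ({A, B, F}), so by Hall's theorem at most 6 of the 8 left vertices can be matched.
Hence no matching covers every left vertex.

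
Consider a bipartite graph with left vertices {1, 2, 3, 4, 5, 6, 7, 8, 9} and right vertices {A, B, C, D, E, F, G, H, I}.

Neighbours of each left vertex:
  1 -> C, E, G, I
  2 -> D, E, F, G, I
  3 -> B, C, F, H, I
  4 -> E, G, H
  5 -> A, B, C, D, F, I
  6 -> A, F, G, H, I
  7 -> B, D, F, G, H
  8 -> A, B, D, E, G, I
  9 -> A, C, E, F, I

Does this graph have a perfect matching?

For example, pair 1-C, 2-F, 3-H, 4-E, 5-B, 6-I, 7-G, 8-D, 9-A.
All 9 left vertices are covered.

Yes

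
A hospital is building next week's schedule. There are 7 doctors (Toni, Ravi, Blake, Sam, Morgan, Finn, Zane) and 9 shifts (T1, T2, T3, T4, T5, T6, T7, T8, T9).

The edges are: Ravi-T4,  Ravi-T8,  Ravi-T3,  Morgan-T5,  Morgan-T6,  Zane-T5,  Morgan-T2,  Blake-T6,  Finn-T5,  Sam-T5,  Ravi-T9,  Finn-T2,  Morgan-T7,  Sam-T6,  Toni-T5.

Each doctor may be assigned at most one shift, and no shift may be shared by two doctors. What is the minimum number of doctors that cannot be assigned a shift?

A valid assignment of size 5: Toni-T5, Ravi-T9, Blake-T6, Morgan-T7, Finn-T2.
The set {Toni, Blake, Sam, Zane} has only 2 neighbours ({T5, T6}), so by Hall's theorem at most 5 of the 7 doctors can be matched.
That matches 5 of the 7, leaving 2 unmatched; no matching can do better.

2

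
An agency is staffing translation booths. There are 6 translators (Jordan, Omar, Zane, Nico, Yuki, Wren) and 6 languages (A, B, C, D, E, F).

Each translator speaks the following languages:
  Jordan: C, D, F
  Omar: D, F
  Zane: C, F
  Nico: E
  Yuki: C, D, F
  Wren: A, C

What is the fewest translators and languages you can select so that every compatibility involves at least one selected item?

A maximum matching has 5 edges (e.g. Jordan–C, Omar–D, Zane–F, Nico–E, Wren–A).
By König's theorem the minimum vertex cover has the same size. One such cover is {Nico, Wren, C, D, F}.

5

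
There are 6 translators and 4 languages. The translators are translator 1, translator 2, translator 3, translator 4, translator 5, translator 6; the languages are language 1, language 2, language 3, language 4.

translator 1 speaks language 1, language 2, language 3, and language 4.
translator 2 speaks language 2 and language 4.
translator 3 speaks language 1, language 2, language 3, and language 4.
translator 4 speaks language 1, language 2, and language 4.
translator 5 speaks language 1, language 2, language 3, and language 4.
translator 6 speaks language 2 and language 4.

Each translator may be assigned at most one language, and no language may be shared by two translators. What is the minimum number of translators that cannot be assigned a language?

For example, pair translator 1-language 3, translator 2-language 4, translator 3-language 1, translator 4-language 2.
The set {translator 1, translator 2, translator 3, translator 4, translator 5, translator 6} has only 4 neighbours ({language 1, language 2, language 3, language 4}), so by Hall's theorem at most 4 of the 6 translators can be matched.
That matches 4 of the 6, leaving 2 unmatched; no matching can do better.

2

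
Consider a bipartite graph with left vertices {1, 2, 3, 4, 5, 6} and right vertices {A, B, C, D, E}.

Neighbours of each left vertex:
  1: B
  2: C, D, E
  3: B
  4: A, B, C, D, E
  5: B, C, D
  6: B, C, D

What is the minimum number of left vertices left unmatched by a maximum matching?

One maximum matching: 1-B, 2-E, 4-A, 5-D, 6-C.
The set {1, 3} has only 1 neighbour ({B}), so by Hall's theorem at most 5 of the 6 left vertices can be matched.
That matches 5 of the 6, leaving 1 unmatched; no matching can do better.

1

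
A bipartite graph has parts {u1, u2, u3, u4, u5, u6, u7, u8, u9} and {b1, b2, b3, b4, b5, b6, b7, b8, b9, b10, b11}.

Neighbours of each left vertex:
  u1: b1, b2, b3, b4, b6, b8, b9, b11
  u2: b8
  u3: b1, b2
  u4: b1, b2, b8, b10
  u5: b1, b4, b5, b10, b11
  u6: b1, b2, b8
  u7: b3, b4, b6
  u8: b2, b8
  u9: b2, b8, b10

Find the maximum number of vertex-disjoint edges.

7

A valid assignment of size 7: u1-b11, u2-b8, u3-b1, u4-b10, u5-b5, u6-b2, u7-b3.
The set {u2, u3, u4, u6, u8, u9} has only 4 neighbours ({b1, b10, b2, b8}), so by Hall's theorem at most 7 of the 9 left vertices can be matched.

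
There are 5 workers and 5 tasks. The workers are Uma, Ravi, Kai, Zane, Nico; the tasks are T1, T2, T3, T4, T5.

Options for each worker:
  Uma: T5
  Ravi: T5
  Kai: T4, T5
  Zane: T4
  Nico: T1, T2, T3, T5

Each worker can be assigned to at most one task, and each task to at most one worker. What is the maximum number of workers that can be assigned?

A valid assignment of size 3: Uma–T5, Kai–T4, Nico–T2.
The set {Uma, Ravi, Kai, Zane} has only 2 neighbours ({T4, T5}), so by Hall's theorem at most 3 of the 5 workers can be matched.

3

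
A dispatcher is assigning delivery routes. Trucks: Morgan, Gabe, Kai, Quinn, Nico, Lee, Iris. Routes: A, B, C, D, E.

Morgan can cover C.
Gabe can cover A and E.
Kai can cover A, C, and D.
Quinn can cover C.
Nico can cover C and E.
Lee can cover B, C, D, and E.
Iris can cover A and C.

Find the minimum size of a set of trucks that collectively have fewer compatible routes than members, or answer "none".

2

Take S = {Morgan, Quinn}. Its neighbourhood is {C}, so |N(S)| = 1 < |S| = 2.
No single vertex violates Hall's condition since each has at least one neighbour, so 2 is the minimum.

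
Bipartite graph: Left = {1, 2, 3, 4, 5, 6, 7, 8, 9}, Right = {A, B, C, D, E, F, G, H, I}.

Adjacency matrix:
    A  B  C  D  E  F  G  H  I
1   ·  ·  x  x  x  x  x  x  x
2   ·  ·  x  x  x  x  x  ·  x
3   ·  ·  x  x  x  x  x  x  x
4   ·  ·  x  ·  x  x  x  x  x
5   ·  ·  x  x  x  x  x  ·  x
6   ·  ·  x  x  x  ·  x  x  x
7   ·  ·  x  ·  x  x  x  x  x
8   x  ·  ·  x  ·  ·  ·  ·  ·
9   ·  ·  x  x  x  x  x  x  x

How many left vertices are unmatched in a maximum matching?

1

For example, pair 1–C, 2–D, 3–H, 4–I, 5–F, 6–E, 7–G, 8–A.
The set {1, 2, 3, 4, 5, 6, 7, 9} has only 7 neighbours ({C, D, E, F, G, H, I}), so by Hall's theorem at most 8 of the 9 left vertices can be matched.
That matches 8 of the 9, leaving 1 unmatched; no matching can do better.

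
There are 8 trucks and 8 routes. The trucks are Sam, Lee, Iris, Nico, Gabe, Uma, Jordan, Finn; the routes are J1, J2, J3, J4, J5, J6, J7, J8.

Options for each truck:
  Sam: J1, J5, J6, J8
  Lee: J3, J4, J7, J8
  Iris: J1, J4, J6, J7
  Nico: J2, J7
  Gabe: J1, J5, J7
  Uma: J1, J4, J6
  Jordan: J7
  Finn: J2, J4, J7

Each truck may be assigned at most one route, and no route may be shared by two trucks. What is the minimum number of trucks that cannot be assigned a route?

A valid assignment of size 8: Sam-J8, Lee-J3, Iris-J6, Nico-J2, Gabe-J5, Uma-J1, Jordan-J7, Finn-J4.
All 8 trucks are matched, so no larger matching exists.
That matches 8 of the 8, leaving 0 unmatched; no matching can do better.

0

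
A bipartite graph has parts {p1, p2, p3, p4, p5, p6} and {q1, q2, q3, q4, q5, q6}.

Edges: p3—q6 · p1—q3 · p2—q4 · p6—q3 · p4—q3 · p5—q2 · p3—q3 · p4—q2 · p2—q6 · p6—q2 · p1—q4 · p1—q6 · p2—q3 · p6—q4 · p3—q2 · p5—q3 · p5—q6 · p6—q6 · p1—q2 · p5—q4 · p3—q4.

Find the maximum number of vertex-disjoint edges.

A valid assignment of size 4: p1→q6, p2→q3, p3→q4, p4→q2.
The set {p1, p2, p3, p4, p5, p6} has only 4 neighbours ({q2, q3, q4, q6}), so by Hall's theorem at most 4 of the 6 left vertices can be matched.

4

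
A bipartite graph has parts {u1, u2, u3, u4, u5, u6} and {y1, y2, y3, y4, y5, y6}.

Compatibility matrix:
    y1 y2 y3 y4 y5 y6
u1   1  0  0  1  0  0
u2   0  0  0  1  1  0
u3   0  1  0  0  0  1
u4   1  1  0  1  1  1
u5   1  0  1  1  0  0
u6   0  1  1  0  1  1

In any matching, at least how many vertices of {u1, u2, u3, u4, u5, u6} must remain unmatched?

One maximum matching: u1–y4, u2–y5, u3–y2, u4–y6, u5–y1, u6–y3.
All 6 left vertices are matched, so no larger matching exists.
That matches 6 of the 6, leaving 0 unmatched; no matching can do better.

0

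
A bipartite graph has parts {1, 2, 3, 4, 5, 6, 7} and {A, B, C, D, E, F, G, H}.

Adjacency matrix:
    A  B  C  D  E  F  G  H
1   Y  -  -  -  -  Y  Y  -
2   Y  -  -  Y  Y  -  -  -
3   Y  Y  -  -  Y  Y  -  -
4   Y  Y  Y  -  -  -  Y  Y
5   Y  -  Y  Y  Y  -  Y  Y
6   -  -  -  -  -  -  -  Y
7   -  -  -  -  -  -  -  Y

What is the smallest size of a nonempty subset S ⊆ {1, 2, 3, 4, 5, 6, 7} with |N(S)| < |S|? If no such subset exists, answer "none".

2

Take S = {6, 7}. Its neighbourhood is {H}, so |N(S)| = 1 < |S| = 2.
No single vertex violates Hall's condition since each has at least one neighbour, so 2 is the minimum.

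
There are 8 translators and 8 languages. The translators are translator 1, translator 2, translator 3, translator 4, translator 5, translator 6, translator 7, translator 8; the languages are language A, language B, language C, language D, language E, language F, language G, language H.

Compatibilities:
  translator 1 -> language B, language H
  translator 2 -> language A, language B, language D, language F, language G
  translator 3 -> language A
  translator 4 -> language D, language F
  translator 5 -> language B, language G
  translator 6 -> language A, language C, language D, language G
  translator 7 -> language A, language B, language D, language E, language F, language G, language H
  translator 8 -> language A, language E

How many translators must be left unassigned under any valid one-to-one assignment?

0

For example, pair translator 1→language H, translator 2→language B, translator 3→language A, translator 4→language D, translator 5→language G, translator 6→language C, translator 7→language F, translator 8→language E.
All 8 translators are matched, so no larger matching exists.
That matches 8 of the 8, leaving 0 unmatched; no matching can do better.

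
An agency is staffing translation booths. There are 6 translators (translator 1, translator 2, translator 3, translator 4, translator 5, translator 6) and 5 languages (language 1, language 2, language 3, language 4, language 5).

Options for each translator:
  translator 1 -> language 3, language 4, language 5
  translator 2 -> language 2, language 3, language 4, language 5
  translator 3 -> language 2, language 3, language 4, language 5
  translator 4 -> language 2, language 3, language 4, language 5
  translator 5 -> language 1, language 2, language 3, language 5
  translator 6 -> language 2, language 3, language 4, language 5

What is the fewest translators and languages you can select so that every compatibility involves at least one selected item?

A maximum matching has 5 edges (e.g. translator 1–language 5, translator 2–language 3, translator 3–language 4, translator 4–language 2, translator 5–language 1).
By König's theorem the minimum vertex cover has the same size. One such cover is {translator 5, language 2, language 3, language 4, language 5}.

5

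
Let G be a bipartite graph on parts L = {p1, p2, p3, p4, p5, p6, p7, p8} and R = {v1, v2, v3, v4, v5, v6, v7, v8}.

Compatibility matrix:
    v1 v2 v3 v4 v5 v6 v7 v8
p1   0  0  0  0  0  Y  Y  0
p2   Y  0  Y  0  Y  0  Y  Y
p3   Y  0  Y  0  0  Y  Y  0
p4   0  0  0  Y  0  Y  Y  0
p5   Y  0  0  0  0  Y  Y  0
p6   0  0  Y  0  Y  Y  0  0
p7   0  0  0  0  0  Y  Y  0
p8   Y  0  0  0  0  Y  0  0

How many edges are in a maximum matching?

For example, pair p1→v7, p2→v8, p3→v3, p4→v4, p5→v1, p6→v5, p7→v6.
The set {p1, p5, p7, p8} has only 3 neighbours ({v1, v6, v7}), so by Hall's theorem at most 7 of the 8 left vertices can be matched.

7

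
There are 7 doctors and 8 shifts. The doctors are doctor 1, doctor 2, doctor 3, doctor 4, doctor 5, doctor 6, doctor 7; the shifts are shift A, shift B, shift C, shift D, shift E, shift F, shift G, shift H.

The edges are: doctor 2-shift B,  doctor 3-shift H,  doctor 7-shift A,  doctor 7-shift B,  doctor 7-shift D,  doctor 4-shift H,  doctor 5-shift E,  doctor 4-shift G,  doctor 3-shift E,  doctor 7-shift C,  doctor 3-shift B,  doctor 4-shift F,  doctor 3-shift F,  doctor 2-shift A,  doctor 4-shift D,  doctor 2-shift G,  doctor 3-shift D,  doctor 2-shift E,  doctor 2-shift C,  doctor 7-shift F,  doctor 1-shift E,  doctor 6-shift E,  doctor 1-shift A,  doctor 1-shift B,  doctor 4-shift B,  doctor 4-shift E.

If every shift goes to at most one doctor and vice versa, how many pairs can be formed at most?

A valid assignment of size 6: doctor 1-shift B, doctor 2-shift G, doctor 3-shift D, doctor 4-shift F, doctor 5-shift E, doctor 7-shift A.
The set {doctor 5, doctor 6} has only 1 neighbour ({shift E}), so by Hall's theorem at most 6 of the 7 doctors can be matched.

6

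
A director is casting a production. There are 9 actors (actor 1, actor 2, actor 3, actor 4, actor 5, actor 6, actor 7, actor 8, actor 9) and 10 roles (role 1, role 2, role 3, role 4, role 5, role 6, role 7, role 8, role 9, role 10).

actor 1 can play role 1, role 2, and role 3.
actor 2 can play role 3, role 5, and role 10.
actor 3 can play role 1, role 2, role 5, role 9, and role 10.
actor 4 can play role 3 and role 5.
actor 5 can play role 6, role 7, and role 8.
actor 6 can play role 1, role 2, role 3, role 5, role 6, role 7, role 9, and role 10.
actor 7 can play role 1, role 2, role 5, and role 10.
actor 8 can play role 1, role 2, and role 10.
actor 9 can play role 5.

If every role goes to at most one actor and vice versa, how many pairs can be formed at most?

8

For example, pair actor 1→role 2, actor 2→role 5, actor 3→role 9, actor 4→role 3, actor 5→role 8, actor 6→role 7, actor 7→role 1, actor 8→role 10.
The set {actor 1, actor 2, actor 4, actor 7, actor 8, actor 9} has only 5 neighbours ({role 1, role 10, role 2, role 3, role 5}), so by Hall's theorem at most 8 of the 9 actors can be matched.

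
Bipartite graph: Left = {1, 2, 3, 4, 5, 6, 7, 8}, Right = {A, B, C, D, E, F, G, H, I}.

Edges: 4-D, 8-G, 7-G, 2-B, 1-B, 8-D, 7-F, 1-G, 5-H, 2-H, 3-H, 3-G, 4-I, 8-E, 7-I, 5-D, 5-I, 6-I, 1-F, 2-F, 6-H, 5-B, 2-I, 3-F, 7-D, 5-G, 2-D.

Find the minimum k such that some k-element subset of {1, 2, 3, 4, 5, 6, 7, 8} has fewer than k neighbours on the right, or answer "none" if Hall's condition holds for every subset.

7

Take S = {1, 2, 3, 4, 5, 6, 7}. Its neighbourhood is {B, D, F, G, H, I}, so |N(S)| = 6 < |S| = 7.
Every subset of size less than 7 has at least as many neighbours as members, so 7 is the minimum.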